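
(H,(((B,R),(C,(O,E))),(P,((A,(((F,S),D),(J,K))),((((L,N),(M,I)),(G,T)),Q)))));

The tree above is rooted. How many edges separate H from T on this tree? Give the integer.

8

The MRCA of H and T is the root of the tree.
From H up to that node: 1 branch. From T up to the same node: 7 branches. Total: 1 + 7 = 8.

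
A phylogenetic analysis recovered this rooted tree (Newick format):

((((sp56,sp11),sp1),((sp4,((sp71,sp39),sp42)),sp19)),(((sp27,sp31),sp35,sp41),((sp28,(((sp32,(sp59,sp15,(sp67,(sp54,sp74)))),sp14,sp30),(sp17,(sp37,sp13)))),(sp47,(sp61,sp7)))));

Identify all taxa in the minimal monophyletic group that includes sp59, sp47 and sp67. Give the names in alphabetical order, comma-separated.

Tracing sp59: it sits inside (sp59,sp15,(sp67,(sp54,sp74))).
Tracing sp47: it sits inside (sp47,(sp61,sp7)).
Tracing sp67: it sits inside (sp67,(sp54,sp74)).
The smallest clade enclosing all 3 is ((sp28,(((sp32,(sp59,sp15,(sp67,(sp54,sp74)))),sp14,sp30),(sp17,(sp37,sp13)))),(sp47,(sp61,sp7))); the answer is its 15 terminal taxa in alphabetical order.

sp13, sp14, sp15, sp17, sp28, sp30, sp32, sp37, sp47, sp54, sp59, sp61, sp67, sp7, sp74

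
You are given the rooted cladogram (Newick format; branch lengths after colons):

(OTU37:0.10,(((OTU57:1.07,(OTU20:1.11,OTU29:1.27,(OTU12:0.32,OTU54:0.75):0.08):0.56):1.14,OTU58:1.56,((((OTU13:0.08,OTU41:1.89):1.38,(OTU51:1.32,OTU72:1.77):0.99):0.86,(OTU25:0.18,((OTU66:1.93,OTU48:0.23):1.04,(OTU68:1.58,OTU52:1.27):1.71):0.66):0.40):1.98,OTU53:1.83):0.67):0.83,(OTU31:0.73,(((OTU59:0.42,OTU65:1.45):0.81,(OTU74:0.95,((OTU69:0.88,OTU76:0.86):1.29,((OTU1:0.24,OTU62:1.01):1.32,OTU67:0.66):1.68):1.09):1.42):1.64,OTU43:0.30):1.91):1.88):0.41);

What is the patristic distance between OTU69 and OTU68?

17.94

The path runs OTU69 → … → MRCA → … → OTU68; the MRCA is the node subtending (((OTU57,(OTU20,OTU29,(OTU12,OTU54))),OTU58,((((OTU13,OTU41),(OTU51,OTU72)),(OTU25,((OTU66,OTU48),(OTU68,OTU52)))),OTU53)),(OTU31,(((OTU59,OTU65),(OTU74,((OTU69,OTU76),((OTU1,OTU62),OTU67)))),OTU43))).
Branch lengths along that path: 0.88 + 1.29 + 1.09 + 1.42 + 1.64 + 1.91 + 1.88 + 0.83 + 0.67 + 1.98 + 0.40 + 0.66 + 1.71 + 1.58 = 17.94.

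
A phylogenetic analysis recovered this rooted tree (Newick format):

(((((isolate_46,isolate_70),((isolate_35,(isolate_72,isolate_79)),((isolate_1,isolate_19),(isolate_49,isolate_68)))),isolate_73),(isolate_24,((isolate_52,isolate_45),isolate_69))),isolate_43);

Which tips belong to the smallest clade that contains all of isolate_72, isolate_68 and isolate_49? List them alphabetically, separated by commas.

isolate_1, isolate_19, isolate_35, isolate_49, isolate_68, isolate_72, isolate_79

Tracing isolate_72: it sits inside (isolate_72,isolate_79).
Tracing isolate_68: it sits inside (isolate_49,isolate_68).
Tracing isolate_49: it sits inside (isolate_49,isolate_68).
The smallest clade enclosing all 3 is ((isolate_35,(isolate_72,isolate_79)),((isolate_1,isolate_19),(isolate_49,isolate_68))); the answer is its 7 terminal taxa in alphabetical order.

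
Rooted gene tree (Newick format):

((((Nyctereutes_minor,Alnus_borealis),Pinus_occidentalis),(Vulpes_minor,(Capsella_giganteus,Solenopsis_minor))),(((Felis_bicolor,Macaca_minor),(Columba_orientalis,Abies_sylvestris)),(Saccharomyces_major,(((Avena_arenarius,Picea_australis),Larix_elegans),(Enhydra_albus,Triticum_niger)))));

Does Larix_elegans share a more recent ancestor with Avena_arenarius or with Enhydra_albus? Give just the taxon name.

The MRCA of Larix_elegans and Avena_arenarius subtends ((Avena_arenarius,Picea_australis),Larix_elegans) (3 taxa).
The MRCA of Larix_elegans and Enhydra_albus subtends (((Avena_arenarius,Picea_australis),Larix_elegans),(Enhydra_albus,Triticum_niger)) (5 taxa).
The first is nested inside the second, so Larix_elegans shares a more recent common ancestor with Avena_arenarius.

Avena_arenarius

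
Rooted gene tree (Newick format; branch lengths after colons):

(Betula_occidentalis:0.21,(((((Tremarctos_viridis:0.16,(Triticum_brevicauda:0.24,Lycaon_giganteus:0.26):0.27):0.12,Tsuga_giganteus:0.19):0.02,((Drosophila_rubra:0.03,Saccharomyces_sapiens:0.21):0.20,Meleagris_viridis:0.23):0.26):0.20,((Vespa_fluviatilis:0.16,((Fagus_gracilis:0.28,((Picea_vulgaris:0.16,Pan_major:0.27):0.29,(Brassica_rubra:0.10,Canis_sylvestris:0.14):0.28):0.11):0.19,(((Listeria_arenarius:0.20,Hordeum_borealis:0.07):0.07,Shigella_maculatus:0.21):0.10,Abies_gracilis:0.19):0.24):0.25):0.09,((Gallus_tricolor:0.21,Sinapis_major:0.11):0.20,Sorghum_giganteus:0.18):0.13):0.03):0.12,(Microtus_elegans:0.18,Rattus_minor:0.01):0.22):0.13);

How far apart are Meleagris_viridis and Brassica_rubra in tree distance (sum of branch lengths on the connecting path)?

1.74

The path runs Meleagris_viridis → … → MRCA → … → Brassica_rubra; the MRCA is the node subtending ((((Tremarctos_viridis,(Triticum_brevicauda,Lycaon_giganteus)),Tsuga_giganteus),((Drosophila_rubra,Saccharomyces_sapiens),Meleagris_viridis)),((Vespa_fluviatilis,((Fagus_gracilis,((Picea_vulgaris,Pan_major),(Brassica_rubra,Canis_sylvestris))),(((Listeria_arenarius,Hordeum_borealis),Shigella_maculatus),Abies_gracilis))),((Gallus_tricolor,Sinapis_major),Sorghum_giganteus))).
Branch lengths along that path: 0.23 + 0.26 + 0.20 + 0.03 + 0.09 + 0.25 + 0.19 + 0.11 + 0.28 + 0.10 = 1.74.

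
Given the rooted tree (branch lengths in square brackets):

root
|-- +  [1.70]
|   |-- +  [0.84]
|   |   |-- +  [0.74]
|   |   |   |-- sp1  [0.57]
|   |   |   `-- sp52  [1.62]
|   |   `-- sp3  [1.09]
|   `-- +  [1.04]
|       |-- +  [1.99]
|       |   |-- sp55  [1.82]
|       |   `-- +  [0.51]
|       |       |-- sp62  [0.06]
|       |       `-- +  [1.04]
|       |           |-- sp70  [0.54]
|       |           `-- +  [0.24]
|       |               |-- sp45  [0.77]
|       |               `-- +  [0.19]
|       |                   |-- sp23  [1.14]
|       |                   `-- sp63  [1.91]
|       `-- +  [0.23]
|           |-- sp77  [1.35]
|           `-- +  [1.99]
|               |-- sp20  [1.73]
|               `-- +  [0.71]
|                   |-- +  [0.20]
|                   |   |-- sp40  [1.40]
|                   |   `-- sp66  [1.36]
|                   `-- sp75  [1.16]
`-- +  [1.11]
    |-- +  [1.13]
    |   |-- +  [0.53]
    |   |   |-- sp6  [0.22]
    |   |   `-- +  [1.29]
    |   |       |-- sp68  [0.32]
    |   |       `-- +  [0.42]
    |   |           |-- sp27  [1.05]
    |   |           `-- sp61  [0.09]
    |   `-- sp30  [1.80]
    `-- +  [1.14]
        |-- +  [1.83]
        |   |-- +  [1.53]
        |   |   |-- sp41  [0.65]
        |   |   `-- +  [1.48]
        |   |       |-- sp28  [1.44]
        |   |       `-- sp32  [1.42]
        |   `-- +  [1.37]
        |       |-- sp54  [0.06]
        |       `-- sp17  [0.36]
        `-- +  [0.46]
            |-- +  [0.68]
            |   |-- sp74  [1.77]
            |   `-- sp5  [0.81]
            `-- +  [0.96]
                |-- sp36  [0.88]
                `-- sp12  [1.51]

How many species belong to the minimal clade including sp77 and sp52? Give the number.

The MRCA of sp77 and sp52 is the node subtending (((sp1,sp52),sp3),((sp55,(sp62,(sp70,(sp45,(sp23,sp63))))),(sp77,(sp20,((sp40,sp66),sp75))))).
That clade contains 14 terminal taxa: sp1, sp20, sp23, sp3, sp40, sp45, sp52, sp55, sp62, sp63, sp66, sp70, sp75, sp77.

14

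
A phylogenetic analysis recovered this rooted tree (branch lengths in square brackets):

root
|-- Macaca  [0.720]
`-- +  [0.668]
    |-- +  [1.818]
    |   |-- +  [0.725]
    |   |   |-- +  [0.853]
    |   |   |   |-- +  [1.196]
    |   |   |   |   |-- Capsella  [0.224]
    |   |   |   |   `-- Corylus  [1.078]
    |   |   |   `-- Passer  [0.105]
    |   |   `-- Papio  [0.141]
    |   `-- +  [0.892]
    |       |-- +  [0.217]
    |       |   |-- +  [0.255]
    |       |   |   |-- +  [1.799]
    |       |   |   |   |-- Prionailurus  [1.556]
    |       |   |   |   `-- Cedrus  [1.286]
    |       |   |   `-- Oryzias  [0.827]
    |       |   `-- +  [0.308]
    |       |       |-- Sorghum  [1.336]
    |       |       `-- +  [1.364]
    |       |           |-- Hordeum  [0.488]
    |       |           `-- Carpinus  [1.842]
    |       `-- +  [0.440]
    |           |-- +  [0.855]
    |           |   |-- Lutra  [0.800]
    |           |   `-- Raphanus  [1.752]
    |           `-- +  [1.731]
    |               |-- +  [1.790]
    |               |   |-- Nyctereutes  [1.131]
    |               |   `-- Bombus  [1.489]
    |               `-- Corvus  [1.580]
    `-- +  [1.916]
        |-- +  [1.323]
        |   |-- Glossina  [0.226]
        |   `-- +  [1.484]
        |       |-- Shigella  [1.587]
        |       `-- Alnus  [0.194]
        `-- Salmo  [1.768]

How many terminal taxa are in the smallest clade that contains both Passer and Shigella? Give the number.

19

The MRCA of Passer and Shigella is the node subtending (((((Capsella,Corylus),Passer),Papio),((((Prionailurus,Cedrus),Oryzias),(Sorghum,(Hordeum,Carpinus))),((Lutra,Raphanus),((Nyctereutes,Bombus),Corvus)))),((Glossina,(Shigella,Alnus)),Salmo)).
That clade contains 19 terminal taxa: Alnus, Bombus, Capsella, Carpinus, Cedrus, Corvus, Corylus, Glossina, Hordeum, Lutra, Nyctereutes, Oryzias, Papio, Passer, Prionailurus, Raphanus, Salmo, Shigella, Sorghum.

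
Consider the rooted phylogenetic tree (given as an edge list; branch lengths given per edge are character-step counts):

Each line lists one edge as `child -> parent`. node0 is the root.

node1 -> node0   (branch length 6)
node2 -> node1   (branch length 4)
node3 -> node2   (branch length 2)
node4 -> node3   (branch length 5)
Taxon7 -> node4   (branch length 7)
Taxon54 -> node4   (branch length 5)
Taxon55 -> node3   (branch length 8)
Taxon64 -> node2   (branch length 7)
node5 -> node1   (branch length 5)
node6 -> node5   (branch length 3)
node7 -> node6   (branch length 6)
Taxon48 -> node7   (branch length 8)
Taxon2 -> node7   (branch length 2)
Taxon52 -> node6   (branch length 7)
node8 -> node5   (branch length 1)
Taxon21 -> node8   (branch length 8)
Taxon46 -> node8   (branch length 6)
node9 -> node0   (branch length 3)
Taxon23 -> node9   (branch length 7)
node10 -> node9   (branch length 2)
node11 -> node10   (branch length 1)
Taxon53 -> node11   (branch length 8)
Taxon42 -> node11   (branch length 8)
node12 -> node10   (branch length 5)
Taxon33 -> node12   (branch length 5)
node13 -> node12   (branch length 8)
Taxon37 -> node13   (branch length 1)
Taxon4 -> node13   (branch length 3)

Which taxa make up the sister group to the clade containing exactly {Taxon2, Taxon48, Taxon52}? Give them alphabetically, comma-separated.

Taxon21, Taxon46

The clade containing exactly {Taxon2, Taxon48, Taxon52} attaches to the tree at the node subtending (((Taxon48,Taxon2),Taxon52),(Taxon21,Taxon46)).
The other lineage descending from that same node — the sister group — is (Taxon21,Taxon46); its 2 tips in alphabetical order are the answer.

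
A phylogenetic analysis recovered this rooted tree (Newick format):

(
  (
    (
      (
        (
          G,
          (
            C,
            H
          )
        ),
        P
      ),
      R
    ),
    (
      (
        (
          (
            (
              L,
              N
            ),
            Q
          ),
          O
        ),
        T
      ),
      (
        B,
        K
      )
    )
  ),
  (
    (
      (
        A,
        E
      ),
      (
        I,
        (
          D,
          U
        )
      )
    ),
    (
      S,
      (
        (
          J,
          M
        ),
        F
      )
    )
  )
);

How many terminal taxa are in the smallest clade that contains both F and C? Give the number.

21

The MRCA of F and C is the root, so the clade is the entire tree.
That clade contains 21 terminal taxa: A, B, C, D, E, F, G, H, I, J, K, L, M, N, O, P, Q, R, S, T, U.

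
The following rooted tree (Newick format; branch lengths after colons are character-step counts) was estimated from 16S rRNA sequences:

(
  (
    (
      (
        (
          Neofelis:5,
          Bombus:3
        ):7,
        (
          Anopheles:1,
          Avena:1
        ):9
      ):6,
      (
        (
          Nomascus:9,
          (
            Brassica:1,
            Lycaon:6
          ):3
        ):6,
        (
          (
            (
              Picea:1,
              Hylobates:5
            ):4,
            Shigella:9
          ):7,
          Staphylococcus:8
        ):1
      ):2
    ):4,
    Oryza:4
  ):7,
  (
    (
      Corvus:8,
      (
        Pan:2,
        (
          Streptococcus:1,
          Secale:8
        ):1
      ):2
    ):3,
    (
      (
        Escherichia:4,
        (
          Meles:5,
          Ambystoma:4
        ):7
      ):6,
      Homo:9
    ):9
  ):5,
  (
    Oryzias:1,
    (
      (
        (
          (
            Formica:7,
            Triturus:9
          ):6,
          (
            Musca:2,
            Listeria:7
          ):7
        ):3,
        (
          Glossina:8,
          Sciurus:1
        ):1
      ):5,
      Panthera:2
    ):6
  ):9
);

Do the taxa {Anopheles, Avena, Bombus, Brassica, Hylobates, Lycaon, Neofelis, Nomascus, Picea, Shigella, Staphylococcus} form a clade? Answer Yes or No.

Yes

The most recent common ancestor of these taxa subtends (((Neofelis,Bombus),(Anopheles,Avena)),((Nomascus,(Brassica,Lycaon)),(((Picea,Hylobates),Shigella),Staphylococcus))).
That clade has exactly 11 tips — every listed taxon and nothing else — so the group is monophyletic.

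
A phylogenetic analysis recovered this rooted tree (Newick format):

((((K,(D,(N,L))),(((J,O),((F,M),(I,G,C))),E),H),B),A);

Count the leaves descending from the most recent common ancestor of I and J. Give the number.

7

The MRCA of I and J is the node subtending ((J,O),((F,M),(I,G,C))).
That clade contains 7 terminal taxa: C, F, G, I, J, M, O.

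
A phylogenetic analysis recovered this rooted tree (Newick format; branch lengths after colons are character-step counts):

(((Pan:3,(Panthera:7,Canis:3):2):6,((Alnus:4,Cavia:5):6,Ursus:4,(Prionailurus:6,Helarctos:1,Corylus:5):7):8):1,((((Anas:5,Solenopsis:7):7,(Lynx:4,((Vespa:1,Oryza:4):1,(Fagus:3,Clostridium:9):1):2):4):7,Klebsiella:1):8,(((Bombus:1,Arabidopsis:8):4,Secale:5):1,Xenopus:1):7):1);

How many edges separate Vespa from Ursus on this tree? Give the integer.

10

The MRCA of Vespa and Ursus is the root of the tree.
From Vespa up to that node: 7 branches. From Ursus up to the same node: 3 branches. Total: 7 + 3 = 10.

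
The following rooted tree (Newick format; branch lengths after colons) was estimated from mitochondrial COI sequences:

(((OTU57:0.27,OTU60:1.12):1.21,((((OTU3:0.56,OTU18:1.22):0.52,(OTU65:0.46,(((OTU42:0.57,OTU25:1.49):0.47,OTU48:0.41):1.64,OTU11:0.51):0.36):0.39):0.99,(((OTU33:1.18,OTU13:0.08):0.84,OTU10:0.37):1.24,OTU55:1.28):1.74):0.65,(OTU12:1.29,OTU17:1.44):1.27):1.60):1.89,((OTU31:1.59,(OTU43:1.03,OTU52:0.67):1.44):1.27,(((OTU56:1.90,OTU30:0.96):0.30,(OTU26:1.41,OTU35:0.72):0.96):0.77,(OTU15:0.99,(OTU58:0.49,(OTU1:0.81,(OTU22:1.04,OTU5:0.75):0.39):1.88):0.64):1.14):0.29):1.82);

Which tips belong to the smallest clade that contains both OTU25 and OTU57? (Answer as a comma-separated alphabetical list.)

OTU10, OTU11, OTU12, OTU13, OTU17, OTU18, OTU25, OTU3, OTU33, OTU42, OTU48, OTU55, OTU57, OTU60, OTU65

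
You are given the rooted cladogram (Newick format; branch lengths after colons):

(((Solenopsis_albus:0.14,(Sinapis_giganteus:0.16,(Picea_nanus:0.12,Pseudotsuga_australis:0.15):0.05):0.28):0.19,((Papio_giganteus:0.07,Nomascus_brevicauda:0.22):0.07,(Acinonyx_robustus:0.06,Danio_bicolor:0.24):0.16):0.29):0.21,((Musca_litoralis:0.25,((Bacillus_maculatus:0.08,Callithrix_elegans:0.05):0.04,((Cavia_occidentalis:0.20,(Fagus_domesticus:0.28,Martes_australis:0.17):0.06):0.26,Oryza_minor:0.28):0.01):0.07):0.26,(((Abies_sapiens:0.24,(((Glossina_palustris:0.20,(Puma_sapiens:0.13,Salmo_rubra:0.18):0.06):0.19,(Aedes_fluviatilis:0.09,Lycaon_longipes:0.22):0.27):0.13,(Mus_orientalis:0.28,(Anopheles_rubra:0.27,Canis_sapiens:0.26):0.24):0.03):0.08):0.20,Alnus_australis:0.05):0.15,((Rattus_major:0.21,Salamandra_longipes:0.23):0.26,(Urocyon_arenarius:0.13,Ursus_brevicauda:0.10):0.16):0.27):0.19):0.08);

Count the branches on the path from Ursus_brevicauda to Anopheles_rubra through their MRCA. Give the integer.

9

The MRCA of Ursus_brevicauda and Anopheles_rubra is the node subtending (((Abies_sapiens,(((Glossina_palustris,(Puma_sapiens,Salmo_rubra)),(Aedes_fluviatilis,Lycaon_longipes)),(Mus_orientalis,(Anopheles_rubra,Canis_sapiens)))),Alnus_australis),((Rattus_major,Salamandra_longipes),(Urocyon_arenarius,Ursus_brevicauda))).
From Ursus_brevicauda up to that node: 3 branches. From Anopheles_rubra up to the same node: 6 branches. Total: 3 + 6 = 9.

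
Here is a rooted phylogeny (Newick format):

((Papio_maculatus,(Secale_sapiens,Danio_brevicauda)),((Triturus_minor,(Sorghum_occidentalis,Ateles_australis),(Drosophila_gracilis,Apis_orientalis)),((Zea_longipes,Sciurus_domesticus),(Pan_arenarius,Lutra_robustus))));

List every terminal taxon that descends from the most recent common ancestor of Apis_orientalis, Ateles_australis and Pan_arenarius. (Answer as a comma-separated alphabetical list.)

Tracing Apis_orientalis: it sits inside (Drosophila_gracilis,Apis_orientalis).
Tracing Ateles_australis: it sits inside (Sorghum_occidentalis,Ateles_australis).
Tracing Pan_arenarius: it sits inside (Pan_arenarius,Lutra_robustus).
The smallest clade enclosing all 3 is ((Triturus_minor,(Sorghum_occidentalis,Ateles_australis),(Drosophila_gracilis,Apis_orientalis)),((Zea_longipes,Sciurus_domesticus),(Pan_arenarius,Lutra_robustus))); the answer is its 9 terminal taxa in alphabetical order.

Apis_orientalis, Ateles_australis, Drosophila_gracilis, Lutra_robustus, Pan_arenarius, Sciurus_domesticus, Sorghum_occidentalis, Triturus_minor, Zea_longipes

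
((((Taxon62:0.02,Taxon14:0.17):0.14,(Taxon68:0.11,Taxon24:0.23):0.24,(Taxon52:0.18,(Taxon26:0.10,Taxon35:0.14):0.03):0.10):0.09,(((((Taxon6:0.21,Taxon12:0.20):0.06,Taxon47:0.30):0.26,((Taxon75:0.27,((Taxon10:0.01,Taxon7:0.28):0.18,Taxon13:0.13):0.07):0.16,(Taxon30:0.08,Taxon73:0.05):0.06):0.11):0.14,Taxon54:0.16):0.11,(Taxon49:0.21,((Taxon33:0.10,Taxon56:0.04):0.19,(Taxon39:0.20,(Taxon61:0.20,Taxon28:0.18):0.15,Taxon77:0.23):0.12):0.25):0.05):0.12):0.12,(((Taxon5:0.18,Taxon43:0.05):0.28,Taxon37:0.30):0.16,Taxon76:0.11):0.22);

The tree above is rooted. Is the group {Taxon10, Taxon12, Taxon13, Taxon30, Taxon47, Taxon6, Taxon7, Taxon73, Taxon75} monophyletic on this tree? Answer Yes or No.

Yes

The most recent common ancestor of these taxa subtends (((Taxon6,Taxon12),Taxon47),((Taxon75,((Taxon10,Taxon7),Taxon13)),(Taxon30,Taxon73))).
That clade has exactly 9 tips — every listed taxon and nothing else — so the group is monophyletic.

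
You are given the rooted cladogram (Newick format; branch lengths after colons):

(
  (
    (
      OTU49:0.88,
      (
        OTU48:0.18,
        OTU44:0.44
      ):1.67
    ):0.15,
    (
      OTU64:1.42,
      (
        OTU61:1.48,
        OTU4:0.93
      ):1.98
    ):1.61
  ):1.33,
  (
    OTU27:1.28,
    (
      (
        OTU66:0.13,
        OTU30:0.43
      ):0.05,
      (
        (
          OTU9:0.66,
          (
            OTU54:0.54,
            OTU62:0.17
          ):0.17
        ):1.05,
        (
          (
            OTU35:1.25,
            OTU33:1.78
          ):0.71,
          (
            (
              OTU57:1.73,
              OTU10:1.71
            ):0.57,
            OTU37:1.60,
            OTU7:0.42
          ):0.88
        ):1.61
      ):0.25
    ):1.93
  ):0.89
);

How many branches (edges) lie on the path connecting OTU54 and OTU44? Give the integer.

10

The MRCA of OTU54 and OTU44 is the root of the tree.
From OTU54 up to that node: 6 branches. From OTU44 up to the same node: 4 branches. Total: 6 + 4 = 10.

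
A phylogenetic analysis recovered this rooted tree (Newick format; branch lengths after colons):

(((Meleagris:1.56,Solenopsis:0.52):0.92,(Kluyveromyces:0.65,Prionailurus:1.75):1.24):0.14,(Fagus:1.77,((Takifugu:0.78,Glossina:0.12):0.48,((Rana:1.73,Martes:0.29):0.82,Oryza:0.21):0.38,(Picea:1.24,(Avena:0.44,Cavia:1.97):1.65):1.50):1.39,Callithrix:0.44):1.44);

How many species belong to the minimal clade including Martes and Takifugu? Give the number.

8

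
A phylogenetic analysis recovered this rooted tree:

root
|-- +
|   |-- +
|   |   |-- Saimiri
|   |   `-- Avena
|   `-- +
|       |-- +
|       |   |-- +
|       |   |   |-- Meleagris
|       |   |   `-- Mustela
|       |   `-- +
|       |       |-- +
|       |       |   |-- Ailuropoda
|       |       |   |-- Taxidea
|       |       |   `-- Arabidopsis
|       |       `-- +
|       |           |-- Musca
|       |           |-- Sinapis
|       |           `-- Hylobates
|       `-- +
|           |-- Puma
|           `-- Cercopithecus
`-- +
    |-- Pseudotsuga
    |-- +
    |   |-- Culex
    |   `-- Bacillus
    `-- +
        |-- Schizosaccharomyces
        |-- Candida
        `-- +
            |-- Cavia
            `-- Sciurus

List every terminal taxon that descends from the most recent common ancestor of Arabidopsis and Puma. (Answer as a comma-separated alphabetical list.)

Tracing Arabidopsis: it sits inside (Ailuropoda,Taxidea,Arabidopsis).
Tracing Puma: it sits inside (Puma,Cercopithecus).
The smallest clade enclosing both is (((Meleagris,Mustela),((Ailuropoda,Taxidea,Arabidopsis),(Musca,Sinapis,Hylobates))),(Puma,Cercopithecus)); the answer is its 10 terminal taxa in alphabetical order.

Ailuropoda, Arabidopsis, Cercopithecus, Hylobates, Meleagris, Musca, Mustela, Puma, Sinapis, Taxidea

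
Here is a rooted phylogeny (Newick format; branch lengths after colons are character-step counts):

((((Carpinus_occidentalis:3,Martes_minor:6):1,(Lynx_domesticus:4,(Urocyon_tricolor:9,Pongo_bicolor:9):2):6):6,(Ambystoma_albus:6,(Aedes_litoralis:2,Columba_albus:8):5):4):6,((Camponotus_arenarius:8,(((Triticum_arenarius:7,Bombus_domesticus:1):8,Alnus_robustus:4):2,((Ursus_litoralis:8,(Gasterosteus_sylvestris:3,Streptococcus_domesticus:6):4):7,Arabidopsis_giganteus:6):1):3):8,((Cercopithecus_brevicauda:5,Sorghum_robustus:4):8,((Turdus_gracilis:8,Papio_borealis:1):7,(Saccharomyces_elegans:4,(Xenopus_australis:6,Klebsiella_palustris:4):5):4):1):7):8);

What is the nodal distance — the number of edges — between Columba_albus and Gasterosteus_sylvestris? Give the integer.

The MRCA of Columba_albus and Gasterosteus_sylvestris is the root of the tree.
From Columba_albus up to that node: 4 branches. From Gasterosteus_sylvestris up to the same node: 7 branches. Total: 4 + 7 = 11.

11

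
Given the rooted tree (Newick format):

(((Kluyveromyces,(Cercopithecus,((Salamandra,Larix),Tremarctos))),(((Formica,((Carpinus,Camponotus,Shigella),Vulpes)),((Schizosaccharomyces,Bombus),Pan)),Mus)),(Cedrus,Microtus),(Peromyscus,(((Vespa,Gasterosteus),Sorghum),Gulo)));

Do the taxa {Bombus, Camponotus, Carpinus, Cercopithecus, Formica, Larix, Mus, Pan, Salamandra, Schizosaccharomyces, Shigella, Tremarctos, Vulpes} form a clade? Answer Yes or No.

No

The MRCA of the listed taxa subtends ((Kluyveromyces,(Cercopithecus,((Salamandra,Larix),Tremarctos))),(((Formica,((Carpinus,Camponotus,Shigella),Vulpes)),((Schizosaccharomyces,Bombus),Pan)),Mus)).
That clade also contains Kluyveromyces, which is not in the proposed group, so the group is not monophyletic.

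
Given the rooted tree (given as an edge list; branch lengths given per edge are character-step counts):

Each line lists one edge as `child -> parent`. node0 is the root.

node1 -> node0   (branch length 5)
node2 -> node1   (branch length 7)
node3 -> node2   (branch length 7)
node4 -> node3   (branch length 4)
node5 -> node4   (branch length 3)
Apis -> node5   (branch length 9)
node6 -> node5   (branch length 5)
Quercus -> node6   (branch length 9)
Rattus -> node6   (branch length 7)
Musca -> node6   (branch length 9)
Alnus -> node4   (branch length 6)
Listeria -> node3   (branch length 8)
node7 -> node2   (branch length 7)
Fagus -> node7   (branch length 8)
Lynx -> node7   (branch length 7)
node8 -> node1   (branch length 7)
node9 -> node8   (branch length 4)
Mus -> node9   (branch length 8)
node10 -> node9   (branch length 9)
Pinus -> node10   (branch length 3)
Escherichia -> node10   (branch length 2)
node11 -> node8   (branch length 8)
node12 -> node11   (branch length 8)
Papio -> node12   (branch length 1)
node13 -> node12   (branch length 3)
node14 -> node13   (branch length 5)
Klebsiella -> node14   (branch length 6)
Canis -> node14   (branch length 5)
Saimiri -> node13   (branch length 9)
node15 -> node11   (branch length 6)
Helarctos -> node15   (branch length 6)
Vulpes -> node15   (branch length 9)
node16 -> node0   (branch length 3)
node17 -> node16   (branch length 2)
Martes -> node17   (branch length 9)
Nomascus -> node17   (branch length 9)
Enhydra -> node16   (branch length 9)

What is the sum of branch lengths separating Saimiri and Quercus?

The path runs Saimiri → … → MRCA → … → Quercus; the MRCA is the node subtending (((((Apis,(Quercus,Rattus,Musca)),Alnus),Listeria),(Fagus,Lynx)),((Mus,(Pinus,Escherichia)),((Papio,((Klebsiella,Canis),Saimiri)),(Helarctos,Vulpes)))).
Branch lengths along that path: 9 + 3 + 8 + 8 + 7 + 7 + 7 + 4 + 3 + 5 + 9 = 70.

70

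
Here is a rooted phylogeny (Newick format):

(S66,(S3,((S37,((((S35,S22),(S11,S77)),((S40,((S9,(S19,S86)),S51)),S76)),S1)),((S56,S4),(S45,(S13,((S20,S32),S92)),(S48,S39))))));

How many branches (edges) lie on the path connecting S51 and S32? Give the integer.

13

The MRCA of S51 and S32 is the node subtending ((S37,((((S35,S22),(S11,S77)),((S40,((S9,(S19,S86)),S51)),S76)),S1)),((S56,S4),(S45,(S13,((S20,S32),S92)),(S48,S39)))).
From S51 up to that node: 7 branches. From S32 up to the same node: 6 branches. Total: 7 + 6 = 13.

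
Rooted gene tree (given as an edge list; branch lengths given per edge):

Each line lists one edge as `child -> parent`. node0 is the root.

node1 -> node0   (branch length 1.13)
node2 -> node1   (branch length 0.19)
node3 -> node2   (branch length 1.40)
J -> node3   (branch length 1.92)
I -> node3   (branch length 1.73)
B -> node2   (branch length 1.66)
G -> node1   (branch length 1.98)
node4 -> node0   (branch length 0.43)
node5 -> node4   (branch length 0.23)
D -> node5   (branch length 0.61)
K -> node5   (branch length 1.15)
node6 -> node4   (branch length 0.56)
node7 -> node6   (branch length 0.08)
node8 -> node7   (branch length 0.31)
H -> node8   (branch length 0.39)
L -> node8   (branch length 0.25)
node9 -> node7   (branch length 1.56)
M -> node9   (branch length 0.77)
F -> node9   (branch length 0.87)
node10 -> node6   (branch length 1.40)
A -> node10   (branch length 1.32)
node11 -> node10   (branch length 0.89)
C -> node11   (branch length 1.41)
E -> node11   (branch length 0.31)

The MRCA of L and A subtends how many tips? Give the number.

The MRCA of L and A is the node subtending (((H,L),(M,F)),(A,(C,E))).
That clade contains 7 terminal taxa: A, C, E, F, H, L, M.

7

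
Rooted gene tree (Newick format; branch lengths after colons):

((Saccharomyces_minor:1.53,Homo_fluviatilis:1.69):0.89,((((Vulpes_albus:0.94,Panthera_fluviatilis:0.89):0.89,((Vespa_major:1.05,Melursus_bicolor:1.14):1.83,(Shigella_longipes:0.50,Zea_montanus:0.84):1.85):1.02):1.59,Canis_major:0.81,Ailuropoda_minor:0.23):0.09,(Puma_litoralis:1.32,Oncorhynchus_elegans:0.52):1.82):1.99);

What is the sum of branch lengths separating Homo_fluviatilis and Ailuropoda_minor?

4.89

The path runs Homo_fluviatilis → … → MRCA → … → Ailuropoda_minor; the MRCA is the root of the tree.
Branch lengths along that path: 1.69 + 0.89 + 1.99 + 0.09 + 0.23 = 4.89.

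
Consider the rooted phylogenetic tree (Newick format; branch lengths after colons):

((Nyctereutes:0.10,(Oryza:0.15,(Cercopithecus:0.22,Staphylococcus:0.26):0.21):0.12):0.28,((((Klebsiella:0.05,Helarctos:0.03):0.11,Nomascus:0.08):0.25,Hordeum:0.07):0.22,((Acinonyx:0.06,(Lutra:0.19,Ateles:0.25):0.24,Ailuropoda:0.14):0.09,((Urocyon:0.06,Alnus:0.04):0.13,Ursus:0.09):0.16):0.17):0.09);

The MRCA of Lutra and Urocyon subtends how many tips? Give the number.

The MRCA of Lutra and Urocyon is the node subtending ((Acinonyx,(Lutra,Ateles),Ailuropoda),((Urocyon,Alnus),Ursus)).
That clade contains 7 terminal taxa: Acinonyx, Ailuropoda, Alnus, Ateles, Lutra, Urocyon, Ursus.

7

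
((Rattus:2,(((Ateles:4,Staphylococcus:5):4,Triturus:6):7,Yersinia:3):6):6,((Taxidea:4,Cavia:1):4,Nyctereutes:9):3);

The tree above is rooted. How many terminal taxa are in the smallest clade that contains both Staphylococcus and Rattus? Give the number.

The MRCA of Staphylococcus and Rattus is the node subtending (Rattus,(((Ateles,Staphylococcus),Triturus),Yersinia)).
That clade contains 5 terminal taxa: Ateles, Rattus, Staphylococcus, Triturus, Yersinia.

5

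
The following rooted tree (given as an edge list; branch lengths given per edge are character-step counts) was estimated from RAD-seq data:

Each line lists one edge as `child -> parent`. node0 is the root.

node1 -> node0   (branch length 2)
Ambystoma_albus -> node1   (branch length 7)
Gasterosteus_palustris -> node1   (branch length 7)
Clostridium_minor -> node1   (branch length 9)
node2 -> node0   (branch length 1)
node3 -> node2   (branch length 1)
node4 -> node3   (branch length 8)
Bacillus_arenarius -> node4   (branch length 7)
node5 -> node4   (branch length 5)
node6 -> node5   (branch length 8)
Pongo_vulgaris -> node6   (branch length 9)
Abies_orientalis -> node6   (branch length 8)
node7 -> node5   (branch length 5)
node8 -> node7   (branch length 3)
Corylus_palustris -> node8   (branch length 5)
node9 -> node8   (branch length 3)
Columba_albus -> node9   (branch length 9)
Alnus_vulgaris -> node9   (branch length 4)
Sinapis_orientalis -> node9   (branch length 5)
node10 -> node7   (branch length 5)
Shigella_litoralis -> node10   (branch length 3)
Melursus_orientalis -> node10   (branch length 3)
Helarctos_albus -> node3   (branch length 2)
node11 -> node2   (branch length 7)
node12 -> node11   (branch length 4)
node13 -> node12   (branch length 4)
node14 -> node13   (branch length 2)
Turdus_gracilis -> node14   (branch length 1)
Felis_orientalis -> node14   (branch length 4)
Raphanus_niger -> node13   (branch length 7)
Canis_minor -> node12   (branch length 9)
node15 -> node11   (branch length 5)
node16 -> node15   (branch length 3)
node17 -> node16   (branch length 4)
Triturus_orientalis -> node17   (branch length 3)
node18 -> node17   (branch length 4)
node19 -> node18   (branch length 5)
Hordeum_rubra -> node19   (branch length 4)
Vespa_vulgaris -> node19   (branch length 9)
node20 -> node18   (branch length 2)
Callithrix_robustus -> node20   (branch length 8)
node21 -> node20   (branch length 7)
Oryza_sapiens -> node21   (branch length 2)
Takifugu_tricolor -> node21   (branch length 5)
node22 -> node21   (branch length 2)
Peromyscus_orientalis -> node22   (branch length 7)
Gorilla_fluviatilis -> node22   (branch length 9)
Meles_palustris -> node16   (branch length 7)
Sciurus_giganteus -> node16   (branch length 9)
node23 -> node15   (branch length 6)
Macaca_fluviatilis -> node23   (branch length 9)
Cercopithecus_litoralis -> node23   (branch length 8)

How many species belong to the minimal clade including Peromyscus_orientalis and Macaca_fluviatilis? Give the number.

12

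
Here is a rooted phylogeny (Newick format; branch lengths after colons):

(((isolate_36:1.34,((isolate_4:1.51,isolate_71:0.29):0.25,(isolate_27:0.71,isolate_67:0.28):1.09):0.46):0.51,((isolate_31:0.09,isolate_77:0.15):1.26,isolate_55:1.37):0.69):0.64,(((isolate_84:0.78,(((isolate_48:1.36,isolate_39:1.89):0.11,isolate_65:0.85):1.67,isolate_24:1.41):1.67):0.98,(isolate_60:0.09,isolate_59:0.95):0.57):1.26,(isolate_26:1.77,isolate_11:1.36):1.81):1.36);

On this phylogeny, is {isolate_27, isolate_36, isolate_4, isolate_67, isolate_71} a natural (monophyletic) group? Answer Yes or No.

The most recent common ancestor of these taxa subtends (isolate_36,((isolate_4,isolate_71),(isolate_27,isolate_67))).
That clade has exactly 5 tips — every listed taxon and nothing else — so the group is monophyletic.

Yes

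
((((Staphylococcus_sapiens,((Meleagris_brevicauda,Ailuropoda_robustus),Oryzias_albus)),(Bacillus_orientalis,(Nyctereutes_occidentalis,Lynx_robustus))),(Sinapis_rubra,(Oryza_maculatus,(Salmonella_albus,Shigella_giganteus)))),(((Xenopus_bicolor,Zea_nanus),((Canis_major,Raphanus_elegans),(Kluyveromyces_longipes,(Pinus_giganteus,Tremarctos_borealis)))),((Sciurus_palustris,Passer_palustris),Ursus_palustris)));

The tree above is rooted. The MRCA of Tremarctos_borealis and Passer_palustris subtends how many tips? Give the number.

The MRCA of Tremarctos_borealis and Passer_palustris is the node subtending (((Xenopus_bicolor,Zea_nanus),((Canis_major,Raphanus_elegans),(Kluyveromyces_longipes,(Pinus_giganteus,Tremarctos_borealis)))),((Sciurus_palustris,Passer_palustris),Ursus_palustris)).
That clade contains 10 terminal taxa: Canis_major, Kluyveromyces_longipes, Passer_palustris, Pinus_giganteus, Raphanus_elegans, Sciurus_palustris, Tremarctos_borealis, Ursus_palustris, Xenopus_bicolor, Zea_nanus.

10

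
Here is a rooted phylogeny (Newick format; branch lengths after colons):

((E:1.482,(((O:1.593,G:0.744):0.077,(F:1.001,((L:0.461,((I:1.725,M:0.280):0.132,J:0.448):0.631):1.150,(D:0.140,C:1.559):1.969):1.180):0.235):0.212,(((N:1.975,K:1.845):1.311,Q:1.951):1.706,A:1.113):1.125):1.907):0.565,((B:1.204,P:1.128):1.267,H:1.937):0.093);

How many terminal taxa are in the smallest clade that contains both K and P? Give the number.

The MRCA of K and P is the root, so the clade is the entire tree.
That clade contains 17 terminal taxa: A, B, C, D, E, F, G, H, I, J, K, L, M, N, O, P, Q.

17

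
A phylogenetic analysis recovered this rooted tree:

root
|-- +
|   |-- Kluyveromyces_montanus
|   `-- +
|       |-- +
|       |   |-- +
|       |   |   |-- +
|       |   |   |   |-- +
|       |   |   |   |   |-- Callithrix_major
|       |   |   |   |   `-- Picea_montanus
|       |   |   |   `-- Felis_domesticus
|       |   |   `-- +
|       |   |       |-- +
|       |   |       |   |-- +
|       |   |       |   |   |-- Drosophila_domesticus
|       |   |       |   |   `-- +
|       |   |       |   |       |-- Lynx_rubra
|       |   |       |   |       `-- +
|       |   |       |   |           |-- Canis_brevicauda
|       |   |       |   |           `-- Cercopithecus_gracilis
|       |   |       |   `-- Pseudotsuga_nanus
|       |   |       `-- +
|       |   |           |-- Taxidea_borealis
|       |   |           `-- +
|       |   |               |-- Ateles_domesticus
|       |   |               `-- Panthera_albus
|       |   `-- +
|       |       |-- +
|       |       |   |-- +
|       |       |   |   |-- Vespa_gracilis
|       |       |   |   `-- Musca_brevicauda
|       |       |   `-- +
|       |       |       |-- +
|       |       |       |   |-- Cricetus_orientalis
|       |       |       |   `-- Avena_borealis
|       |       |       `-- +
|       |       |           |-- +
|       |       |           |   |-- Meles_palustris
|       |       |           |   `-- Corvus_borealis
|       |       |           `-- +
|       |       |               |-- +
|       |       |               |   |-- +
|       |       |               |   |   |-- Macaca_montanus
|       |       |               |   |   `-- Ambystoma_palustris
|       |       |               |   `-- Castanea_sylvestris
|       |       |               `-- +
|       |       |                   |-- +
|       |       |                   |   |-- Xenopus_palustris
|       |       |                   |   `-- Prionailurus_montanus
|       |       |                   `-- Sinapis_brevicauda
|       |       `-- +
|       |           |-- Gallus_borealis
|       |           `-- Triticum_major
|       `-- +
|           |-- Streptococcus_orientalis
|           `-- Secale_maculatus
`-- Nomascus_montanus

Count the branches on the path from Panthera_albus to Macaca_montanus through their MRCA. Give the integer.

13

The MRCA of Panthera_albus and Macaca_montanus is the node subtending ((((Callithrix_major,Picea_montanus),Felis_domesticus),(((Drosophila_domesticus,(Lynx_rubra,(Canis_brevicauda,Cercopithecus_gracilis))),Pseudotsuga_nanus),(Taxidea_borealis,(Ateles_domesticus,Panthera_albus)))),(((Vespa_gracilis,Musca_brevicauda),((Cricetus_orientalis,Avena_borealis),((Meles_palustris,Corvus_borealis),(((Macaca_montanus,Ambystoma_palustris),Castanea_sylvestris),((Xenopus_palustris,Prionailurus_montanus),Sinapis_brevicauda))))),(Gallus_borealis,Triticum_major))).
From Panthera_albus up to that node: 5 branches. From Macaca_montanus up to the same node: 8 branches. Total: 5 + 8 = 13.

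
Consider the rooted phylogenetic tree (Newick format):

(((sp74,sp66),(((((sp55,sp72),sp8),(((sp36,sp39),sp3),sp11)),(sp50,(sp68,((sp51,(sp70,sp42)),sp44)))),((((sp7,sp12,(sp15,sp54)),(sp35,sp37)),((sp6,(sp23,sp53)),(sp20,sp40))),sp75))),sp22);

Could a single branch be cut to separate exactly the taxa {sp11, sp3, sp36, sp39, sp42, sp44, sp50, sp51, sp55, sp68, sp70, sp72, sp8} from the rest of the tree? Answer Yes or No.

Yes

The most recent common ancestor of these taxa subtends ((((sp55,sp72),sp8),(((sp36,sp39),sp3),sp11)),(sp50,(sp68,((sp51,(sp70,sp42)),sp44)))).
That clade has exactly 13 tips — every listed taxon and nothing else — so the group is monophyletic.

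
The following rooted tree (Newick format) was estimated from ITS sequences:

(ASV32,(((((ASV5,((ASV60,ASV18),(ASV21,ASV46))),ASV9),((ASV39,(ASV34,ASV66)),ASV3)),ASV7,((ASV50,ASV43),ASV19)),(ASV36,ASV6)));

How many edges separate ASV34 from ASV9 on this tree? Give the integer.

6

The MRCA of ASV34 and ASV9 is the node subtending (((ASV5,((ASV60,ASV18),(ASV21,ASV46))),ASV9),((ASV39,(ASV34,ASV66)),ASV3)).
From ASV34 up to that node: 4 branches. From ASV9 up to the same node: 2 branches. Total: 4 + 2 = 6.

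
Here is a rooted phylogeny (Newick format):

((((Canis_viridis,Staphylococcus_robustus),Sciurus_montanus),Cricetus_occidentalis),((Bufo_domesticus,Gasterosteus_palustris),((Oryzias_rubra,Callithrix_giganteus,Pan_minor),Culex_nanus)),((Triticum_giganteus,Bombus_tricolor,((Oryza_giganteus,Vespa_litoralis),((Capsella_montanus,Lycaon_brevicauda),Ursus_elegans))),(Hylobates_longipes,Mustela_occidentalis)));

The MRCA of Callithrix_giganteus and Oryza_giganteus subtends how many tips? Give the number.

19

The MRCA of Callithrix_giganteus and Oryza_giganteus is the root, so the clade is the entire tree.
That clade contains 19 terminal taxa: Bombus_tricolor, Bufo_domesticus, Callithrix_giganteus, Canis_viridis, Capsella_montanus, Cricetus_occidentalis, Culex_nanus, Gasterosteus_palustris, Hylobates_longipes, Lycaon_brevicauda, Mustela_occidentalis, Oryza_giganteus, Oryzias_rubra, Pan_minor, Sciurus_montanus, Staphylococcus_robustus, Triticum_giganteus, Ursus_elegans, Vespa_litoralis.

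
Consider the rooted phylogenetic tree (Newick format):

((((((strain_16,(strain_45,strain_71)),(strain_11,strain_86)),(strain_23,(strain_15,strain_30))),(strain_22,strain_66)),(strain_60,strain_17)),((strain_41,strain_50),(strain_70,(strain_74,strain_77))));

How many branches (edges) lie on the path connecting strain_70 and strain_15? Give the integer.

The MRCA of strain_70 and strain_15 is the root of the tree.
From strain_70 up to that node: 3 branches. From strain_15 up to the same node: 6 branches. Total: 3 + 6 = 9.

9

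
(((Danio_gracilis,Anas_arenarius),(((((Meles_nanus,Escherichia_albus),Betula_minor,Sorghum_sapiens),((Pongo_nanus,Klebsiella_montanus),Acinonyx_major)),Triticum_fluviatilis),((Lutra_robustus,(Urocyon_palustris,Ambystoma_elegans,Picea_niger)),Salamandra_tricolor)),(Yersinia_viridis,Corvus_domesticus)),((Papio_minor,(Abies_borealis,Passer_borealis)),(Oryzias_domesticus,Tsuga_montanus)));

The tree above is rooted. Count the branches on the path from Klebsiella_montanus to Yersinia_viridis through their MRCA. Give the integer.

The MRCA of Klebsiella_montanus and Yersinia_viridis is the node subtending ((Danio_gracilis,Anas_arenarius),(((((Meles_nanus,Escherichia_albus),Betula_minor,Sorghum_sapiens),((Pongo_nanus,Klebsiella_montanus),Acinonyx_major)),Triticum_fluviatilis),((Lutra_robustus,(Urocyon_palustris,Ambystoma_elegans,Picea_niger)),Salamandra_tricolor)),(Yersinia_viridis,Corvus_domesticus)).
From Klebsiella_montanus up to that node: 6 branches. From Yersinia_viridis up to the same node: 2 branches. Total: 6 + 2 = 8.

8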